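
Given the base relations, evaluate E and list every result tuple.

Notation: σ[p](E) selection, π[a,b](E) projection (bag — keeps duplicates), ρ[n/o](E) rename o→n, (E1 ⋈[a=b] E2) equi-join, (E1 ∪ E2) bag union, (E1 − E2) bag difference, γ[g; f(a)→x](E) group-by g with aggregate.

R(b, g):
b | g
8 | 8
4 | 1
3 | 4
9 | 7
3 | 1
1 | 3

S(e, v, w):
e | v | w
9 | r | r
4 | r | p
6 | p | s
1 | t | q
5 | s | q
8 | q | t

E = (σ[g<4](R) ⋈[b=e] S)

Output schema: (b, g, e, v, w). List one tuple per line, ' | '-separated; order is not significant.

Subexpression sizes:
  R → 6
  σ[g<4](R) → 3
  S → 6
  (σ[g<4](R) ⋈[b=e] S) → 2

== RESULT ==
b | g | e | v | w
1 | 3 | 1 | t | q
4 | 1 | 4 | r | p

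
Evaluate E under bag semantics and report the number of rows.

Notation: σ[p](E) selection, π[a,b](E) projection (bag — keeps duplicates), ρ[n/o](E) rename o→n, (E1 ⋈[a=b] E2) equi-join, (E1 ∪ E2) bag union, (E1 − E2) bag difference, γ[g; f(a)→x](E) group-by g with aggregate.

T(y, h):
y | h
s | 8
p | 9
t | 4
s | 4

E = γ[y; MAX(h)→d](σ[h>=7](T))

Stepwise |·|:
  T → 4
  σ[h>=7](T) → 2
  γ[y; MAX(h)→d](σ[h>=7](T)) → 2

|E| = 2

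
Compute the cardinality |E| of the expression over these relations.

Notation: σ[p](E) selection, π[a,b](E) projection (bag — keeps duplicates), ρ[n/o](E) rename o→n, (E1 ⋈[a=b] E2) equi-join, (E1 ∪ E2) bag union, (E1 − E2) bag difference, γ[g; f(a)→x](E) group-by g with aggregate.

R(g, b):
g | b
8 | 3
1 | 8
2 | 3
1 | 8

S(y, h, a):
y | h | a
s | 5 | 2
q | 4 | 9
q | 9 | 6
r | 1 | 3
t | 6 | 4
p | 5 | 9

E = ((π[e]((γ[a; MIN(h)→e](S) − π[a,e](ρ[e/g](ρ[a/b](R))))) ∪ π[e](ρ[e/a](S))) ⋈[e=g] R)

Subexpression sizes:
  S → 6
  γ[a; MIN(h)→e](S) → 5
  R → 4
  ρ[a/b](R) → 4
  ρ[e/g](ρ[a/b](R)) → 4
  π[a,e](ρ[e/g](ρ[a/b](R))) → 4
  (γ[a; MIN(h)→e](S) − π[a,e](ρ[e/g](ρ[a/b](R)))) → 5
  π[e]((γ[a; MIN(h)→e](S) − π[a,e](ρ[e/g](ρ[a/b](R))))) → 5
  S → 6
  ρ[e/a](S) → 6
  π[e](ρ[e/a](S)) → 6
  (π[e]((γ[a; MIN(h)→e](S) − π[a,e](ρ[e/g](ρ[a/b](R))))) ∪ π[e](ρ[e/a](S))) → 11
  R → 4
  ((π[e]((γ[a; MIN(h)→e](S) − π[a,e](ρ[e/g](ρ[a/b](R))))) ∪ π[e](ρ[e/a](S))) ⋈[e=g] R) → 3

|E| = 3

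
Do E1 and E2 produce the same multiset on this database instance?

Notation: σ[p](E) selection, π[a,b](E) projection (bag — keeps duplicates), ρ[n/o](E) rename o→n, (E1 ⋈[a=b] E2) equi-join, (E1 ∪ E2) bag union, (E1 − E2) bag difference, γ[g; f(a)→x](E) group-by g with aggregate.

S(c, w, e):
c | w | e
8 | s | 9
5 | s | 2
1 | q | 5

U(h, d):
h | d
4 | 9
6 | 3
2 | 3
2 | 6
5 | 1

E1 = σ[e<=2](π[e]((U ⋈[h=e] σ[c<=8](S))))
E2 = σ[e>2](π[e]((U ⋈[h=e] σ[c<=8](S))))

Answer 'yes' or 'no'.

E1 stepwise |·|:
  U → 5
  S → 3
  σ[c<=8](S) → 3
  (U ⋈[h=e] σ[c<=8](S)) → 3
  π[e]((U ⋈[h=e] σ[c<=8](S))) → 3
  σ[e<=2](π[e]((U ⋈[h=e] σ[c<=8](S)))) → 2
E2 stepwise |·|:
  U → 5
  S → 3
  σ[c<=8](S) → 3
  (U ⋈[h=e] σ[c<=8](S)) → 3
  π[e]((U ⋈[h=e] σ[c<=8](S))) → 3
  σ[e>2](π[e]((U ⋈[h=e] σ[c<=8](S)))) → 1

E1 result:
e
2
2
E2 result:
e
5
Witness: (2,) appears 2× in E1 but 0× in E2.

no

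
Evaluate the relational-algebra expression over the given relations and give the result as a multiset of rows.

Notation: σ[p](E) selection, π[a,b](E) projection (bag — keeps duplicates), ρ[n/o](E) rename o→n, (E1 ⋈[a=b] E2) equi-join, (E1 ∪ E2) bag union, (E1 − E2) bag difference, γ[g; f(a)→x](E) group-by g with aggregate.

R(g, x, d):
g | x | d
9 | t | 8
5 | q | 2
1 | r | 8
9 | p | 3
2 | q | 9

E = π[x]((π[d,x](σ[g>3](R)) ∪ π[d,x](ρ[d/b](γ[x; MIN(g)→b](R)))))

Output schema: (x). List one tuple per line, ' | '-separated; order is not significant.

Stepwise |·|:
  R → 5
  σ[g>3](R) → 3
  π[d,x](σ[g>3](R)) → 3
  R → 5
  γ[x; MIN(g)→b](R) → 4
  ρ[d/b](γ[x; MIN(g)→b](R)) → 4
  π[d,x](ρ[d/b](γ[x; MIN(g)→b](R))) → 4
  (π[d,x](σ[g>3](R)) ∪ π[d,x](ρ[d/b](γ[x; MIN(g)→b](R)))) → 7
  π[x]((π[d,x](σ[g>3](R)) ∪ π[d,x](ρ[d/b](γ[x; MIN(g)→b](R))))) → 7

== RESULT ==
x
p
p
q
q
r
t
t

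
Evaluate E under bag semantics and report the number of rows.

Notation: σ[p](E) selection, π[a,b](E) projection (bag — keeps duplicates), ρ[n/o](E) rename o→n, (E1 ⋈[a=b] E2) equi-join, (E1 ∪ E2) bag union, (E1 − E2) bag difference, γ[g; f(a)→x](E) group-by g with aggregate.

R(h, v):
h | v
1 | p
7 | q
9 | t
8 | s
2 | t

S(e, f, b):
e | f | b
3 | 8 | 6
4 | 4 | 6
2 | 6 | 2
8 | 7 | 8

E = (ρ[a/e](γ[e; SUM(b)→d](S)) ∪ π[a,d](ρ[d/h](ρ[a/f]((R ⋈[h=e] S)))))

Stepwise |·|:
  S → 4
  γ[e; SUM(b)→d](S) → 4
  ρ[a/e](γ[e; SUM(b)→d](S)) → 4
  R → 5
  S → 4
  (R ⋈[h=e] S) → 2
  ρ[a/f]((R ⋈[h=e] S)) → 2
  ρ[d/h](ρ[a/f]((R ⋈[h=e] S))) → 2
  π[a,d](ρ[d/h](ρ[a/f]((R ⋈[h=e] S)))) → 2
  (ρ[a/e](γ[e; SUM(b)→d](S)) ∪ π[a,d](ρ[d/h](ρ[a/f]((R ⋈[h=e] S))))) → 6

|E| = 6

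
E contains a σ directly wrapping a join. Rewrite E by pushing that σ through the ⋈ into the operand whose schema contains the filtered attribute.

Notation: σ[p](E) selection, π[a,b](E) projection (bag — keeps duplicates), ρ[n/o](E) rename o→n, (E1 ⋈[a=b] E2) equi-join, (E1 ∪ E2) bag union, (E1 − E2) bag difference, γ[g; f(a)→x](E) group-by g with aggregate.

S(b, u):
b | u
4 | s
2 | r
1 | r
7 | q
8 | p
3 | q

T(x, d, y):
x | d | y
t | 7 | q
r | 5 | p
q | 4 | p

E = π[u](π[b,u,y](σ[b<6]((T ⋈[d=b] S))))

σ filters on b, owned by the right side.
E' = π[u](π[b,u,y]((T ⋈[d=b] σ[b<6](S))))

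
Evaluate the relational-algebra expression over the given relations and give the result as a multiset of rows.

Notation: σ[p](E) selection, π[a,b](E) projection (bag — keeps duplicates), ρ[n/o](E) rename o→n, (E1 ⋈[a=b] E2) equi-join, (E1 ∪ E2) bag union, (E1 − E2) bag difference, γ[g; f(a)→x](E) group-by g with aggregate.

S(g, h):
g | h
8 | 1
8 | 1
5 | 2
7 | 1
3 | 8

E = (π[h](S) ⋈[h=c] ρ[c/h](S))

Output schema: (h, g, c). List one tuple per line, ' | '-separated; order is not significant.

Subexpression sizes:
  S → 5
  π[h](S) → 5
  S → 5
  ρ[c/h](S) → 5
  (π[h](S) ⋈[h=c] ρ[c/h](S)) → 11

== RESULT ==
h | g | c
1 | 7 | 1
1 | 7 | 1
1 | 7 | 1
1 | 8 | 1
1 | 8 | 1
1 | 8 | 1
1 | 8 | 1
1 | 8 | 1
1 | 8 | 1
2 | 5 | 2
8 | 3 | 8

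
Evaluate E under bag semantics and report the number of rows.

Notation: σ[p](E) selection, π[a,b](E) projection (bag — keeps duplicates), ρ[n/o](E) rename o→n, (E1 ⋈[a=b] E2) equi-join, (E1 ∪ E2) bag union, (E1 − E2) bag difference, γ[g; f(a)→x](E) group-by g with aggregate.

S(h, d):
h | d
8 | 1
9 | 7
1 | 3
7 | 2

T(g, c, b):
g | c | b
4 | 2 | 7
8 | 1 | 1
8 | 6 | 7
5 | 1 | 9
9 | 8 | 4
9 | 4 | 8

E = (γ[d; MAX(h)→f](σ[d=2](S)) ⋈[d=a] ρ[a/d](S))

Per-node cardinality:
  S → 4
  σ[d=2](S) → 1
  γ[d; MAX(h)→f](σ[d=2](S)) → 1
  S → 4
  ρ[a/d](S) → 4
  (γ[d; MAX(h)→f](σ[d=2](S)) ⋈[d=a] ρ[a/d](S)) → 1

|E| = 1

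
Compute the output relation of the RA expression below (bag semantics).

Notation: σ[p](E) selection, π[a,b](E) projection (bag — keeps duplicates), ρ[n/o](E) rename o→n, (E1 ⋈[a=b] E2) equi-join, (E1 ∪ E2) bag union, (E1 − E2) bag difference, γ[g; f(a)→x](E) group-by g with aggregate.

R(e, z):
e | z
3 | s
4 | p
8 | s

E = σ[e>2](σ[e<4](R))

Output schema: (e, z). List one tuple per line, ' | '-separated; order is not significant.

Per-node cardinality:
  R → 3
  σ[e<4](R) → 1
  σ[e>2](σ[e<4](R)) → 1

== RESULT ==
e | z
3 | s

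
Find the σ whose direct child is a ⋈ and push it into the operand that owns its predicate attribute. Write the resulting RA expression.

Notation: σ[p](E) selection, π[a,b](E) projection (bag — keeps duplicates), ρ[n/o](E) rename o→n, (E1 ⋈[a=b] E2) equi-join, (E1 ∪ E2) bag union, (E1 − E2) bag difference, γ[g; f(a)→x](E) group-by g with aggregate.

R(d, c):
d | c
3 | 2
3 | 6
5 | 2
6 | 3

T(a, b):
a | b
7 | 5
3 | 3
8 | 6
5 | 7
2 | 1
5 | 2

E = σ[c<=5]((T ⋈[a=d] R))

σ filters on c, owned by the right side.
E' = (T ⋈[a=d] σ[c<=5](R))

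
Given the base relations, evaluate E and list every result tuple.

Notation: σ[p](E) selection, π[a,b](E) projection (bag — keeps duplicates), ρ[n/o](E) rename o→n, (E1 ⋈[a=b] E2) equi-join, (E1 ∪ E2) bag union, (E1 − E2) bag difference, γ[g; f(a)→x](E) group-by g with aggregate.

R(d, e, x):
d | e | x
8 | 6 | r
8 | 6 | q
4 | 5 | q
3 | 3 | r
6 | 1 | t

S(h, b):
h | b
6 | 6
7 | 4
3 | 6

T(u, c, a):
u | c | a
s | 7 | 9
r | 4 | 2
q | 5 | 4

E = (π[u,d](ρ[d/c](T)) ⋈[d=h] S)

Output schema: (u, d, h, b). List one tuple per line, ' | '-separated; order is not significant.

Stepwise |·|:
  T → 3
  ρ[d/c](T) → 3
  π[u,d](ρ[d/c](T)) → 3
  S → 3
  (π[u,d](ρ[d/c](T)) ⋈[d=h] S) → 1

== RESULT ==
u | d | h | b
s | 7 | 7 | 4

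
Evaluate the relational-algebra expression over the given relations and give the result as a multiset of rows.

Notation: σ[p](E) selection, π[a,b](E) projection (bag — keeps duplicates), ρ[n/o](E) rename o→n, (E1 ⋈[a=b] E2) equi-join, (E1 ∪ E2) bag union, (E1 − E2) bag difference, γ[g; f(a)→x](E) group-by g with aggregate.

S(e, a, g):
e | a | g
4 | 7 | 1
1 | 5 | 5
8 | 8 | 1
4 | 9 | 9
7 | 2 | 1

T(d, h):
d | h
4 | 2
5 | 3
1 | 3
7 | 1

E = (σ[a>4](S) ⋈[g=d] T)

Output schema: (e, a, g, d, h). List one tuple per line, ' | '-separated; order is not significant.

Per-node cardinality:
  S → 5
  σ[a>4](S) → 4
  T → 4
  (σ[a>4](S) ⋈[g=d] T) → 3

== RESULT ==
e | a | g | d | h
1 | 5 | 5 | 5 | 3
4 | 7 | 1 | 1 | 3
8 | 8 | 1 | 1 | 3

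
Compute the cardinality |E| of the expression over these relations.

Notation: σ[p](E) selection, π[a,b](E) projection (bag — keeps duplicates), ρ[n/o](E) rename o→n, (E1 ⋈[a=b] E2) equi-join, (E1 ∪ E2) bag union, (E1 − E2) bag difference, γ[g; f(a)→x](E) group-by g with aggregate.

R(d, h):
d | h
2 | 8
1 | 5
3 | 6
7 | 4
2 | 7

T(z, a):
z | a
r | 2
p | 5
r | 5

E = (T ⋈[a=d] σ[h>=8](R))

Per-node cardinality:
  T → 3
  R → 5
  σ[h>=8](R) → 1
  (T ⋈[a=d] σ[h>=8](R)) → 1

|E| = 1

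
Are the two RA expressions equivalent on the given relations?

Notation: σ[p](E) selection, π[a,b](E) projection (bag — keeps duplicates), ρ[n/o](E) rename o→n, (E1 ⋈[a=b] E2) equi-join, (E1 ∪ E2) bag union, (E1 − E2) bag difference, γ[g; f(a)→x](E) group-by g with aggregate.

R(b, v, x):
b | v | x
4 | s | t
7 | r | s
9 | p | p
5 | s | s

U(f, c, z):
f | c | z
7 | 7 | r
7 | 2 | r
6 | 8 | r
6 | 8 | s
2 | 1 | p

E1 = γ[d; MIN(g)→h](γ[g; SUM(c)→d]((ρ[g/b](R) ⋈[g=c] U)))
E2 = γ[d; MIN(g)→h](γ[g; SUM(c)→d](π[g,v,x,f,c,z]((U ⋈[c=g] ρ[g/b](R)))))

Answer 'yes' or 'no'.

E1 subexpression sizes:
  R → 4
  ρ[g/b](R) → 4
  U → 5
  (ρ[g/b](R) ⋈[g=c] U) → 1
  γ[g; SUM(c)→d]((ρ[g/b](R) ⋈[g=c] U)) → 1
  γ[d; MIN(g)→h](γ[g; SUM(c)→d]((ρ[g/b](R) ⋈[g=c] U))) → 1
E2 subexpression sizes:
  U → 5
  R → 4
  ρ[g/b](R) → 4
  (U ⋈[c=g] ρ[g/b](R)) → 1
  π[g,v,x,f,c,z]((U ⋈[c=g] ρ[g/b](R))) → 1
  γ[g; SUM(c)→d](π[g,v,x,f,c,z]((U ⋈[c=g] ρ[g/b](R)))) → 1
  γ[d; MIN(g)→h](γ[g; SUM(c)→d](π[g,v,x,f,c,z]((U ⋈[c=g] ρ[g/b](R))))) → 1

E1 and E2 produce the same multiset:
d | h
7 | 7

yes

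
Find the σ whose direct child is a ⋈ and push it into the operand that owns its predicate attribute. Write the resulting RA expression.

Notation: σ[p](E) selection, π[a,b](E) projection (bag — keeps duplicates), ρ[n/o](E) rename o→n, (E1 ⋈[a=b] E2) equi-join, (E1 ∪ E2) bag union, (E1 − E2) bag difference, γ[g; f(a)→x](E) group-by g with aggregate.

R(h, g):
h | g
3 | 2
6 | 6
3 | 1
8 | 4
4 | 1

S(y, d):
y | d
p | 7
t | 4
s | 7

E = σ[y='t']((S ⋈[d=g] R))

σ filters on y, owned by the left side.
E' = (σ[y='t'](S) ⋈[d=g] R)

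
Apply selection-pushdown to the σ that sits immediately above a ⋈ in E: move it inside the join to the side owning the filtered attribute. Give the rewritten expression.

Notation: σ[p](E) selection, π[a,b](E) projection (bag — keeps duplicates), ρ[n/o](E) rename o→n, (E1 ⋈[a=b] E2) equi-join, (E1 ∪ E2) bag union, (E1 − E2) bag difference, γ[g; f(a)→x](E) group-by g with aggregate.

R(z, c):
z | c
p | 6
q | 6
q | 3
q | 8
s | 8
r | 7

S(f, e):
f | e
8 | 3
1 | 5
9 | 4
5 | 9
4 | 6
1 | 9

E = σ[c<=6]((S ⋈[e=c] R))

σ filters on c, owned by the right side.
E' = (S ⋈[e=c] σ[c<=6](R))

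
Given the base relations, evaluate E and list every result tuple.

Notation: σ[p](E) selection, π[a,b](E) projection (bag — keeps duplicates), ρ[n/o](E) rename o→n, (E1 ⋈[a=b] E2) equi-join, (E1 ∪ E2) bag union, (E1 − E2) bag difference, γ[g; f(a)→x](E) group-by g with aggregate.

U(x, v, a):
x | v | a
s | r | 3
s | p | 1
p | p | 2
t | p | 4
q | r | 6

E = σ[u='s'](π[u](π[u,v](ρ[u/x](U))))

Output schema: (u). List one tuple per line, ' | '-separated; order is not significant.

Subexpression sizes:
  U → 5
  ρ[u/x](U) → 5
  π[u,v](ρ[u/x](U)) → 5
  π[u](π[u,v](ρ[u/x](U))) → 5
  σ[u='s'](π[u](π[u,v](ρ[u/x](U)))) → 2

== RESULT ==
u
s
s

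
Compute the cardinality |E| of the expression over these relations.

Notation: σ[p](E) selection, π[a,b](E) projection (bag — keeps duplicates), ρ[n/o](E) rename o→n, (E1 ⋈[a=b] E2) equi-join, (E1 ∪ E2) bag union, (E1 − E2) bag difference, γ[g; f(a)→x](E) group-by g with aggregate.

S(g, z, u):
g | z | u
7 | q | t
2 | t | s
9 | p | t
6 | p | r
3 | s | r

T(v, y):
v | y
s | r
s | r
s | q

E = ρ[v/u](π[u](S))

Stepwise |·|:
  S → 5
  π[u](S) → 5
  ρ[v/u](π[u](S)) → 5

|E| = 5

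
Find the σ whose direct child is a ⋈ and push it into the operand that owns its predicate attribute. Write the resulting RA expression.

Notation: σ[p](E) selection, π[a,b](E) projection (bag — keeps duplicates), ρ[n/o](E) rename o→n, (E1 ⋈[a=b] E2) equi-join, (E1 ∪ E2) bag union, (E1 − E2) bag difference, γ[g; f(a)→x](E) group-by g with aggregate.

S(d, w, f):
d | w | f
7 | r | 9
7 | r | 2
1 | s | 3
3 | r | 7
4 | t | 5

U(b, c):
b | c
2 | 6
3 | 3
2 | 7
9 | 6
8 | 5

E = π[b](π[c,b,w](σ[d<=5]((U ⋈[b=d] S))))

σ filters on d, owned by the right side.
E' = π[b](π[c,b,w]((U ⋈[b=d] σ[d<=5](S))))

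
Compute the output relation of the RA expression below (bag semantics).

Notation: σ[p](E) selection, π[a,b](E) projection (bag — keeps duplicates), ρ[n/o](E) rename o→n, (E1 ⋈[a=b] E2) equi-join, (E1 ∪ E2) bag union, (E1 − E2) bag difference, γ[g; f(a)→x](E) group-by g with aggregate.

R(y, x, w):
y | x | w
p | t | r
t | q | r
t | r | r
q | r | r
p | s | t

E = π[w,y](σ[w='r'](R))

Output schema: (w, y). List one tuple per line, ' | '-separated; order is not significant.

Per-node cardinality:
  R → 5
  σ[w='r'](R) → 4
  π[w,y](σ[w='r'](R)) → 4

== RESULT ==
w | y
r | p
r | q
r | t
r | t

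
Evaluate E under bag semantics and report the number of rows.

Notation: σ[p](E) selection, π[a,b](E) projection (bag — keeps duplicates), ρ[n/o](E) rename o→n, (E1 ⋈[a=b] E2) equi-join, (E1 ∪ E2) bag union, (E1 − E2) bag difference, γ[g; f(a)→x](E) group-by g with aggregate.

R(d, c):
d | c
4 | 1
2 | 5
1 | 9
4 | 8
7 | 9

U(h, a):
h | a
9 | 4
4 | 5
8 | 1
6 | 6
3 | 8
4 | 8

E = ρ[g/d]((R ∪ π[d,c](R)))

Row counts bottom-up:
  R → 5
  R → 5
  π[d,c](R) → 5
  (R ∪ π[d,c](R)) → 10
  ρ[g/d]((R ∪ π[d,c](R))) → 10

|E| = 10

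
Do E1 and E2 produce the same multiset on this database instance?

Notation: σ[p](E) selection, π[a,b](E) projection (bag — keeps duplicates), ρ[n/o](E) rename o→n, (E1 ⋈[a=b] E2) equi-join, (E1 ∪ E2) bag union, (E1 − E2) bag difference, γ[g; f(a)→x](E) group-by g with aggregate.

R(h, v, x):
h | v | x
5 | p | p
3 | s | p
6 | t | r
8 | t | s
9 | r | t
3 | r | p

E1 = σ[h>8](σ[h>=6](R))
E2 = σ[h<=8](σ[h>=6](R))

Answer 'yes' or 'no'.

E1 row counts bottom-up:
  R → 6
  σ[h>=6](R) → 3
  σ[h>8](σ[h>=6](R)) → 1
E2 row counts bottom-up:
  R → 6
  σ[h>=6](R) → 3
  σ[h<=8](σ[h>=6](R)) → 2

E1 result:
h | v | x
9 | r | t
E2 result:
h | v | x
6 | t | r
8 | t | s
Witness: (9, 'r', 't') appears 1× in E1 but 0× in E2.

no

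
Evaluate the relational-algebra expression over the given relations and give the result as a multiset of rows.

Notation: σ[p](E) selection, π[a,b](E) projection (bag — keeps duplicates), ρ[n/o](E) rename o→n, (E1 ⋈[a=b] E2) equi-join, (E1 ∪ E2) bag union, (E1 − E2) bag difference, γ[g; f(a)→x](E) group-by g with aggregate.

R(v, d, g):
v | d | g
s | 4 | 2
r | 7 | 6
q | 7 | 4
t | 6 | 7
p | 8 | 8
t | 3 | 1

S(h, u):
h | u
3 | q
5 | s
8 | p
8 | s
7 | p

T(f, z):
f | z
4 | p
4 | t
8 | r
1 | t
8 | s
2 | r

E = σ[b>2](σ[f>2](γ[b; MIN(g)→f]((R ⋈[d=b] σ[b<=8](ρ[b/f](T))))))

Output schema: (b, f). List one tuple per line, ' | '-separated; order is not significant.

Subexpression sizes:
  R → 6
  T → 6
  ρ[b/f](T) → 6
  σ[b<=8](ρ[b/f](T)) → 6
  (R ⋈[d=b] σ[b<=8](ρ[b/f](T))) → 4
  γ[b; MIN(g)→f]((R ⋈[d=b] σ[b<=8](ρ[b/f](T)))) → 2
  σ[f>2](γ[b; MIN(g)→f]((R ⋈[d=b] σ[b<=8](ρ[b/f](T))))) → 1
  σ[b>2](σ[f>2](γ[b; MIN(g)→f]((R ⋈[d=b] σ[b<=8](ρ[b/f](T)))))) → 1

== RESULT ==
b | f
8 | 8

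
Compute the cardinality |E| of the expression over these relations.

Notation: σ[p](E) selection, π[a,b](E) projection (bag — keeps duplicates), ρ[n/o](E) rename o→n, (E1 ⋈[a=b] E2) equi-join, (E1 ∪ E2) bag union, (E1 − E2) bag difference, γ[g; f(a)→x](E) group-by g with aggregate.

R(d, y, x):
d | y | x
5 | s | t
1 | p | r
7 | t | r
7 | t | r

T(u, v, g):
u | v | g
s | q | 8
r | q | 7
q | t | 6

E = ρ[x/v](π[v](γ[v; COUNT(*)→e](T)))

Subexpression sizes:
  T → 3
  γ[v; COUNT(*)→e](T) → 2
  π[v](γ[v; COUNT(*)→e](T)) → 2
  ρ[x/v](π[v](γ[v; COUNT(*)→e](T))) → 2

|E| = 2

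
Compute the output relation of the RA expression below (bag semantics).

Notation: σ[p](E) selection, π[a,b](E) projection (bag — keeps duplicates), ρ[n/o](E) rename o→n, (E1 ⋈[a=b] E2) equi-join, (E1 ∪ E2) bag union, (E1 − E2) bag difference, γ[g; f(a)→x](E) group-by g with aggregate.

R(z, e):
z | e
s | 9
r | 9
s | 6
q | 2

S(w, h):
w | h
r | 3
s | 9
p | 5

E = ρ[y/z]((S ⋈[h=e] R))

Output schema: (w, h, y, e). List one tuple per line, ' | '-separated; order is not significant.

Row counts bottom-up:
  S → 3
  R → 4
  (S ⋈[h=e] R) → 2
  ρ[y/z]((S ⋈[h=e] R)) → 2

== RESULT ==
w | h | y | e
s | 9 | r | 9
s | 9 | s | 9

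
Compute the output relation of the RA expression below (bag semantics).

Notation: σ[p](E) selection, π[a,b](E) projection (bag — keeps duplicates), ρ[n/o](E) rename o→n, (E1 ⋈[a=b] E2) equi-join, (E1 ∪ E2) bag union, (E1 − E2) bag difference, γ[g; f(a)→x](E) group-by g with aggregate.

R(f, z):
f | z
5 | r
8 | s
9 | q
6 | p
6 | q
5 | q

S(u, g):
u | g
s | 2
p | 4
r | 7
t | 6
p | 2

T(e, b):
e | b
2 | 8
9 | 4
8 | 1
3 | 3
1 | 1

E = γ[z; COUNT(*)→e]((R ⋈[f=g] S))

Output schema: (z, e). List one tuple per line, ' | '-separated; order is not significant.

Stepwise |·|:
  R → 6
  S → 5
  (R ⋈[f=g] S) → 2
  γ[z; COUNT(*)→e]((R ⋈[f=g] S)) → 2

== RESULT ==
z | e
p | 1
q | 1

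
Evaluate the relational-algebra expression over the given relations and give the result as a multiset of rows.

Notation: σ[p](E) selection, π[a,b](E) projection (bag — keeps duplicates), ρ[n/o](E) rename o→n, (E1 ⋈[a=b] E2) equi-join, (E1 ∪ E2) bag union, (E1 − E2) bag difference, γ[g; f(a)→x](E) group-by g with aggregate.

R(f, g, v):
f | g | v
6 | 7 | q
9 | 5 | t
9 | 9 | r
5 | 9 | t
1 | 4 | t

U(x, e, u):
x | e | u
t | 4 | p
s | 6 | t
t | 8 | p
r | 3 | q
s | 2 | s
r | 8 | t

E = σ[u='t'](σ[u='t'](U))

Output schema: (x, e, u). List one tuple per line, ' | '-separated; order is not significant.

Stepwise |·|:
  U → 6
  σ[u='t'](U) → 2
  σ[u='t'](σ[u='t'](U)) → 2

== RESULT ==
x | e | u
r | 8 | t
s | 6 | t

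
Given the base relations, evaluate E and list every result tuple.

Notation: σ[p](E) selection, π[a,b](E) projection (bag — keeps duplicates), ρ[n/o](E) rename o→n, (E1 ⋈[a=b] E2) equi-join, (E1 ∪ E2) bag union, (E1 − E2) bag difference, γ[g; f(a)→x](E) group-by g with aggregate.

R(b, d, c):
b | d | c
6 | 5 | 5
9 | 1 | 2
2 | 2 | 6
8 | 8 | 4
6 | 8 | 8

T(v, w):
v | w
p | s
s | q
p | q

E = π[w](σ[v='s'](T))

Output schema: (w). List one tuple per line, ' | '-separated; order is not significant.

Row counts bottom-up:
  T → 3
  σ[v='s'](T) → 1
  π[w](σ[v='s'](T)) → 1

== RESULT ==
w
q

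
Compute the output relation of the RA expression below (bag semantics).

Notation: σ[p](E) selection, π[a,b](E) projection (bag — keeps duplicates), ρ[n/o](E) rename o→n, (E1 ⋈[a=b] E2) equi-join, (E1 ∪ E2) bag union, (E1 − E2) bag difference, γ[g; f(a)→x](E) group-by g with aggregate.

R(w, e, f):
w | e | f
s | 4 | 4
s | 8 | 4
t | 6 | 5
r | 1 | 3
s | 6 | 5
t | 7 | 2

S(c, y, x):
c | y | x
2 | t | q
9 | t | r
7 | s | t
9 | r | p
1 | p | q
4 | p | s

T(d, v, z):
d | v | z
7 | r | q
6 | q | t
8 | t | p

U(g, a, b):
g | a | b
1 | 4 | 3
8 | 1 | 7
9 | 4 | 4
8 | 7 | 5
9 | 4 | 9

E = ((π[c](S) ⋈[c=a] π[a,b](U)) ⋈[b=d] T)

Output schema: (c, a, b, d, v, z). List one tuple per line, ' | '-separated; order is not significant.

Per-node cardinality:
  S → 6
  π[c](S) → 6
  U → 5
  π[a,b](U) → 5
  (π[c](S) ⋈[c=a] π[a,b](U)) → 5
  T → 3
  ((π[c](S) ⋈[c=a] π[a,b](U)) ⋈[b=d] T) → 1

== RESULT ==
c | a | b | d | v | z
1 | 1 | 7 | 7 | r | q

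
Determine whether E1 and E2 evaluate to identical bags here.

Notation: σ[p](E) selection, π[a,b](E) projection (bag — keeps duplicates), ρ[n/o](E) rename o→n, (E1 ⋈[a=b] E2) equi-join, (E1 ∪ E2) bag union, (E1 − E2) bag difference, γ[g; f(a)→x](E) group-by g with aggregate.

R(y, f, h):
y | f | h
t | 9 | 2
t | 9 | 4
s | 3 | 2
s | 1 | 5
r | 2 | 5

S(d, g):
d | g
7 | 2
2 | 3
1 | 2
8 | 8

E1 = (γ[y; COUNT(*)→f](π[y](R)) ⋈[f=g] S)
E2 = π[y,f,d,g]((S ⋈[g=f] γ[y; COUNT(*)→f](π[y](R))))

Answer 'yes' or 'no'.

E1 stepwise |·|:
  R → 5
  π[y](R) → 5
  γ[y; COUNT(*)→f](π[y](R)) → 3
  S → 4
  (γ[y; COUNT(*)→f](π[y](R)) ⋈[f=g] S) → 4
E2 stepwise |·|:
  S → 4
  R → 5
  π[y](R) → 5
  γ[y; COUNT(*)→f](π[y](R)) → 3
  (S ⋈[g=f] γ[y; COUNT(*)→f](π[y](R))) → 4
  π[y,f,d,g]((S ⋈[g=f] γ[y; COUNT(*)→f](π[y](R)))) → 4

E1 and E2 produce the same multiset:
y | f | d | g
s | 2 | 1 | 2
s | 2 | 7 | 2
t | 2 | 1 | 2
t | 2 | 7 | 2

yes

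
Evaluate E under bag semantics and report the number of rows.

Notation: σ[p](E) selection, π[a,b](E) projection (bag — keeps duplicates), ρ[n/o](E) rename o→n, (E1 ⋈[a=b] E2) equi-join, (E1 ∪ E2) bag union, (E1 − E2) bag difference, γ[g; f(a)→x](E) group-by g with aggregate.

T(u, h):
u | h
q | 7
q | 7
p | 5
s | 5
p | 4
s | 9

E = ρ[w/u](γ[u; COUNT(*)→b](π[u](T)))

Subexpression sizes:
  T → 6
  π[u](T) → 6
  γ[u; COUNT(*)→b](π[u](T)) → 3
  ρ[w/u](γ[u; COUNT(*)→b](π[u](T))) → 3

|E| = 3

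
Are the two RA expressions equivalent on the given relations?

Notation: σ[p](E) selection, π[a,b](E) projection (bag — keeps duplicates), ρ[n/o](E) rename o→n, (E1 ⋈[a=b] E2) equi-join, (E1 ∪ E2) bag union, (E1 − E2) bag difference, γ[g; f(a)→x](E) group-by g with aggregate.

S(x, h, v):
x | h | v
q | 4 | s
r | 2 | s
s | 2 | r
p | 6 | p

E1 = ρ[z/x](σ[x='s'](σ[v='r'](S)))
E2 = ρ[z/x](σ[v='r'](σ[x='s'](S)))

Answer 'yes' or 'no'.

E1 row counts bottom-up:
  S → 4
  σ[v='r'](S) → 1
  σ[x='s'](σ[v='r'](S)) → 1
  ρ[z/x](σ[x='s'](σ[v='r'](S))) → 1
E2 row counts bottom-up:
  S → 4
  σ[x='s'](S) → 1
  σ[v='r'](σ[x='s'](S)) → 1
  ρ[z/x](σ[v='r'](σ[x='s'](S))) → 1

E1 and E2 produce the same multiset:
z | h | v
s | 2 | r

yes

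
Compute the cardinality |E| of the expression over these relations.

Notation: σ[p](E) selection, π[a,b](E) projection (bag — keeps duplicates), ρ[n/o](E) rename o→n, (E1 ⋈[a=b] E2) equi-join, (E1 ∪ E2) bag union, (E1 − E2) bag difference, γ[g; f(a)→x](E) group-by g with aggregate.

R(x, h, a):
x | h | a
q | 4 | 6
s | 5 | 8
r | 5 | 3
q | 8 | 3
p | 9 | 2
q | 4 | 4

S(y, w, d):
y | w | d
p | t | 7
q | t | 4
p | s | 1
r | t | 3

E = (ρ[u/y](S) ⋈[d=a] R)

Stepwise |·|:
  S → 4
  ρ[u/y](S) → 4
  R → 6
  (ρ[u/y](S) ⋈[d=a] R) → 3

|E| = 3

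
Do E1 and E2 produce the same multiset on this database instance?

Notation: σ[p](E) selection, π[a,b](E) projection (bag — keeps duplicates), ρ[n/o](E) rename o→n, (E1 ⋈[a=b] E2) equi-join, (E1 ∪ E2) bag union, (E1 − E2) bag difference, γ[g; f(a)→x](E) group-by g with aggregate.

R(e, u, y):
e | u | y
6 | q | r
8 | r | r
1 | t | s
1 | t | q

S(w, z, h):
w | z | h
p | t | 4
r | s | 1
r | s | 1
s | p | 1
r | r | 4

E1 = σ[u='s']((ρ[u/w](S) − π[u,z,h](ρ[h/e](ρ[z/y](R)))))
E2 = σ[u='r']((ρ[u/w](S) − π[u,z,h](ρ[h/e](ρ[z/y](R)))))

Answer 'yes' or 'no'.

E1 row counts bottom-up:
  S → 5
  ρ[u/w](S) → 5
  R → 4
  ρ[z/y](R) → 4
  ρ[h/e](ρ[z/y](R)) → 4
  π[u,z,h](ρ[h/e](ρ[z/y](R))) → 4
  (ρ[u/w](S) − π[u,z,h](ρ[h/e](ρ[z/y](R)))) → 5
  σ[u='s']((ρ[u/w](S) − π[u,z,h](ρ[h/e](ρ[z/y](R))))) → 1
E2 row counts bottom-up:
  S → 5
  ρ[u/w](S) → 5
  R → 4
  ρ[z/y](R) → 4
  ρ[h/e](ρ[z/y](R)) → 4
  π[u,z,h](ρ[h/e](ρ[z/y](R))) → 4
  (ρ[u/w](S) − π[u,z,h](ρ[h/e](ρ[z/y](R)))) → 5
  σ[u='r']((ρ[u/w](S) − π[u,z,h](ρ[h/e](ρ[z/y](R))))) → 3

E1 result:
u | z | h
s | p | 1
E2 result:
u | z | h
r | r | 4
r | s | 1
r | s | 1
Witness: ('r', 's', 1) appears 0× in E1 but 2× in E2.

no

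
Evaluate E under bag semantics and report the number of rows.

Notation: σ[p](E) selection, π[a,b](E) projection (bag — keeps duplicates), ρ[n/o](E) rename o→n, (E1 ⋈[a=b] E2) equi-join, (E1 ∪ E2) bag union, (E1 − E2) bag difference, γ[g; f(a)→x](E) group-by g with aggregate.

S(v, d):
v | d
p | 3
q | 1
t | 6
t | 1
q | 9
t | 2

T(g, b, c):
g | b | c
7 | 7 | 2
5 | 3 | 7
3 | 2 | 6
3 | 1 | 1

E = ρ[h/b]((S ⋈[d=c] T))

Row counts bottom-up:
  S → 6
  T → 4
  (S ⋈[d=c] T) → 4
  ρ[h/b]((S ⋈[d=c] T)) → 4

|E| = 4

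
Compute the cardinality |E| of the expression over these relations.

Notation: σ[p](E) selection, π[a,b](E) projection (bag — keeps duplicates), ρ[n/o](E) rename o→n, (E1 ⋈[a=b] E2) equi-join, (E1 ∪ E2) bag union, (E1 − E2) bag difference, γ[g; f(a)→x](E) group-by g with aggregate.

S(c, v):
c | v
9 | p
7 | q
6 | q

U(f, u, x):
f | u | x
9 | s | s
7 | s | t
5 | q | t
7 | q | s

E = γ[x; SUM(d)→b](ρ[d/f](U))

Per-node cardinality:
  U → 4
  ρ[d/f](U) → 4
  γ[x; SUM(d)→b](ρ[d/f](U)) → 2

|E| = 2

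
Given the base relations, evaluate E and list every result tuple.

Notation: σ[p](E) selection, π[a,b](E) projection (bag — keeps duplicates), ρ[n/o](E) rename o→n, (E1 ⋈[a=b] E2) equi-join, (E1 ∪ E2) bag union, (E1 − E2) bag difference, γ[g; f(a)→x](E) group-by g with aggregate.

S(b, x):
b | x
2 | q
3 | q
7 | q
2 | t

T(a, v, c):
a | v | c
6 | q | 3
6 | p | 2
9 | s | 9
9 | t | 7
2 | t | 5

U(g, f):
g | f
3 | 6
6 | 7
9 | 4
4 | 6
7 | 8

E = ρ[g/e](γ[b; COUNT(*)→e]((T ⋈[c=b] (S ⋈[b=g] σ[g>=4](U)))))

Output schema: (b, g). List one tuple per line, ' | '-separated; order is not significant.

Row counts bottom-up:
  T → 5
  S → 4
  U → 5
  σ[g>=4](U) → 4
  (S ⋈[b=g] σ[g>=4](U)) → 1
  (T ⋈[c=b] (S ⋈[b=g] σ[g>=4](U))) → 1
  γ[b; COUNT(*)→e]((T ⋈[c=b] (S ⋈[b=g] σ[g>=4](U)))) → 1
  ρ[g/e](γ[b; COUNT(*)→e]((T ⋈[c=b] (S ⋈[b=g] σ[g>=4](U))))) → 1

== RESULT ==
b | g
7 | 1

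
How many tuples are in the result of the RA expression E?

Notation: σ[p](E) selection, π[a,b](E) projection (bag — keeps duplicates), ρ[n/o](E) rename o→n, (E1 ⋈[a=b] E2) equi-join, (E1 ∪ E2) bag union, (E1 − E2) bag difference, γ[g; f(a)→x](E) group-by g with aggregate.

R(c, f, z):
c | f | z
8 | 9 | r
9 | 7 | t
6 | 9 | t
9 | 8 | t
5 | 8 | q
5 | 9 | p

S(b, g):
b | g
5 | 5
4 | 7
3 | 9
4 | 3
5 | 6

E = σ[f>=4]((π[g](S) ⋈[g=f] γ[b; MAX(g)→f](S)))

Per-node cardinality:
  S → 5
  π[g](S) → 5
  S → 5
  γ[b; MAX(g)→f](S) → 3
  (π[g](S) ⋈[g=f] γ[b; MAX(g)→f](S)) → 3
  σ[f>=4]((π[g](S) ⋈[g=f] γ[b; MAX(g)→f](S))) → 3

|E| = 3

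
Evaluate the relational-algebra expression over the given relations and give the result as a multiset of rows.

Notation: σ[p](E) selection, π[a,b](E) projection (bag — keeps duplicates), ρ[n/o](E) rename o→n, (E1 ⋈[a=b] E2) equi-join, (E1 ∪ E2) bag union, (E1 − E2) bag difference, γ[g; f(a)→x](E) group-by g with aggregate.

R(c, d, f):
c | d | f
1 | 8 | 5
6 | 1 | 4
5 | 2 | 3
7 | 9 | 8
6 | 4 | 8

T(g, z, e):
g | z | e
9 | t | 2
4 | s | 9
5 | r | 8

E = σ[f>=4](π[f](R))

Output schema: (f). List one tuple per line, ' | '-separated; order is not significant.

Per-node cardinality:
  R → 5
  π[f](R) → 5
  σ[f>=4](π[f](R)) → 4

== RESULT ==
f
4
5
8
8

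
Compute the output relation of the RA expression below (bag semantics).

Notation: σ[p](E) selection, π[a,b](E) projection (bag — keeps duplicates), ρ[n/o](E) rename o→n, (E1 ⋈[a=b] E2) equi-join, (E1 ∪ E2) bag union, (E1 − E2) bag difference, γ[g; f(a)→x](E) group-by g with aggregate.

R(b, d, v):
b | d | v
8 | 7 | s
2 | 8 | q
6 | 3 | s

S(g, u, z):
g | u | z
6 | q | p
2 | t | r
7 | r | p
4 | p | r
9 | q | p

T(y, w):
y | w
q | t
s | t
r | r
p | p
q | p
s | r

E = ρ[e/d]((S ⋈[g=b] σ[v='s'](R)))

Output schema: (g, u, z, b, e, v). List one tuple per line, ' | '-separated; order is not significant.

Subexpression sizes:
  S → 5
  R → 3
  σ[v='s'](R) → 2
  (S ⋈[g=b] σ[v='s'](R)) → 1
  ρ[e/d]((S ⋈[g=b] σ[v='s'](R))) → 1

== RESULT ==
g | u | z | b | e | v
6 | q | p | 6 | 3 | s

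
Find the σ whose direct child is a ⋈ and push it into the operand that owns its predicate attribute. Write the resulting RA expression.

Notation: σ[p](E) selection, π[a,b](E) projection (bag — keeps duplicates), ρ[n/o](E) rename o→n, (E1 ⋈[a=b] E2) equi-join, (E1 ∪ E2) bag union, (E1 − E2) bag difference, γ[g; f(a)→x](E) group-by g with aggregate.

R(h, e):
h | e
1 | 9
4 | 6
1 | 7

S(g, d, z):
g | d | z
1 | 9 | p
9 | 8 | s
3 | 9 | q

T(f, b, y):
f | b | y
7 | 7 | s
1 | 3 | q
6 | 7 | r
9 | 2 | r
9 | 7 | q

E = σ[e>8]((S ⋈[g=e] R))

σ filters on e, owned by the right side.
E' = (S ⋈[g=e] σ[e>8](R))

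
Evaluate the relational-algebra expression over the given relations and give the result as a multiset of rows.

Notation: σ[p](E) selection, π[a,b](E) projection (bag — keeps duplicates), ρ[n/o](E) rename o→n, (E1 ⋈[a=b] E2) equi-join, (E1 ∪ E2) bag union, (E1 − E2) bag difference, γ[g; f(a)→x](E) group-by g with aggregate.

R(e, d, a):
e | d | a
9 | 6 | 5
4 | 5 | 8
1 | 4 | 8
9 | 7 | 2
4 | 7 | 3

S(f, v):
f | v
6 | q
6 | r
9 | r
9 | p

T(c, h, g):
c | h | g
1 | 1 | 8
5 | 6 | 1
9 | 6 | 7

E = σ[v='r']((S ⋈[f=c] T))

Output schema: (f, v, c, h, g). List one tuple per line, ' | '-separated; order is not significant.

Subexpression sizes:
  S → 4
  T → 3
  (S ⋈[f=c] T) → 2
  σ[v='r']((S ⋈[f=c] T)) → 1

== RESULT ==
f | v | c | h | g
9 | r | 9 | 6 | 7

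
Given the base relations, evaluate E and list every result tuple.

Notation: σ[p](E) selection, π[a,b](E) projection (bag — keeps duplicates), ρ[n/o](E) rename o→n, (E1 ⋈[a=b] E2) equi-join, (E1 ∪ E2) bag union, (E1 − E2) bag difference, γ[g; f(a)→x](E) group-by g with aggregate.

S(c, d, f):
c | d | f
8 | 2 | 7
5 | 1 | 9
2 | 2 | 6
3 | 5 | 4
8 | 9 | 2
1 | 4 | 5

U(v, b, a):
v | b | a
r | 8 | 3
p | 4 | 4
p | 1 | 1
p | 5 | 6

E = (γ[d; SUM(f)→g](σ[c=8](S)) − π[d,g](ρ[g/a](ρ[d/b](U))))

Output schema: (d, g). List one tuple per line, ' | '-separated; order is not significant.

Row counts bottom-up:
  S → 6
  σ[c=8](S) → 2
  γ[d; SUM(f)→g](σ[c=8](S)) → 2
  U → 4
  ρ[d/b](U) → 4
  ρ[g/a](ρ[d/b](U)) → 4
  π[d,g](ρ[g/a](ρ[d/b](U))) → 4
  (γ[d; SUM(f)→g](σ[c=8](S)) − π[d,g](ρ[g/a](ρ[d/b](U)))) → 2

== RESULT ==
d | g
2 | 7
9 | 2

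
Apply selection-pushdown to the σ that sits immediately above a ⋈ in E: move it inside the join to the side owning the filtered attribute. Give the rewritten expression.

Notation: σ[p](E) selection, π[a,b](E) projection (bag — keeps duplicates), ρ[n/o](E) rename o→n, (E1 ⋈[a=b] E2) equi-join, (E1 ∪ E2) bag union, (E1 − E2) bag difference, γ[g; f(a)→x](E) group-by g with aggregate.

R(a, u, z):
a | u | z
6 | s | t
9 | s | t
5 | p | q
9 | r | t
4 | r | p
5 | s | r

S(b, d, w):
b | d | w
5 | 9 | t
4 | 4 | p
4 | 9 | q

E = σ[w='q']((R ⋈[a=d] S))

σ filters on w, owned by the right side.
E' = (R ⋈[a=d] σ[w='q'](S))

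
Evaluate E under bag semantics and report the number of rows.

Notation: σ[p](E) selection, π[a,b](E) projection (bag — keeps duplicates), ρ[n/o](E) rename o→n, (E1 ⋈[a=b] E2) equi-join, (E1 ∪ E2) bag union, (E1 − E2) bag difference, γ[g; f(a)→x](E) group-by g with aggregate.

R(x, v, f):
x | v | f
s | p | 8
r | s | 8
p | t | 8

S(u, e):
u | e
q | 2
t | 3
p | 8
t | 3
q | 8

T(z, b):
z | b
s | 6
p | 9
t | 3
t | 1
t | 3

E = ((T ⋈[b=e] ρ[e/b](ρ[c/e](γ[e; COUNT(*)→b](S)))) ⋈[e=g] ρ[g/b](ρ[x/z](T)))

Subexpression sizes:
  T → 5
  S → 5
  γ[e; COUNT(*)→b](S) → 3
  ρ[c/e](γ[e; COUNT(*)→b](S)) → 3
  ρ[e/b](ρ[c/e](γ[e; COUNT(*)→b](S))) → 3
  (T ⋈[b=e] ρ[e/b](ρ[c/e](γ[e; COUNT(*)→b](S)))) → 1
  T → 5
  ρ[x/z](T) → 5
  ρ[g/b](ρ[x/z](T)) → 5
  ((T ⋈[b=e] ρ[e/b](ρ[c/e](γ[e; COUNT(*)→b](S)))) ⋈[e=g] ρ[g/b](ρ[x/z](T))) → 1

|E| = 1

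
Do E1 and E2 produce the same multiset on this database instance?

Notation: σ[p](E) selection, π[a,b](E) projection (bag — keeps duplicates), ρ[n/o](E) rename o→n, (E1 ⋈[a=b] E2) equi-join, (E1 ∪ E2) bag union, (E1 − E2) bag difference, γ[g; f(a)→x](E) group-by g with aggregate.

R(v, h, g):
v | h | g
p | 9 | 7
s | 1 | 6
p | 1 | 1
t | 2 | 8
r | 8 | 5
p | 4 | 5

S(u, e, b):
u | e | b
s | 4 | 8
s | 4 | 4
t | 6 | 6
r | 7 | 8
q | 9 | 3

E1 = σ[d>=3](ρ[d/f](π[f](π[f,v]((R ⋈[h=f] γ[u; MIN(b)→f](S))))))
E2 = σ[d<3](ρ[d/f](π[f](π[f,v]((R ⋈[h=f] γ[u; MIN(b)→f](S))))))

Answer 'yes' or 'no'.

E1 stepwise |·|:
  R → 6
  S → 5
  γ[u; MIN(b)→f](S) → 4
  (R ⋈[h=f] γ[u; MIN(b)→f](S)) → 2
  π[f,v]((R ⋈[h=f] γ[u; MIN(b)→f](S))) → 2
  π[f](π[f,v]((R ⋈[h=f] γ[u; MIN(b)→f](S)))) → 2
  ρ[d/f](π[f](π[f,v]((R ⋈[h=f] γ[u; MIN(b)→f](S))))) → 2
  σ[d>=3](ρ[d/f](π[f](π[f,v]((R ⋈[h=f] γ[u; MIN(b)→f](S)))))) → 2
E2 stepwise |·|:
  R → 6
  S → 5
  γ[u; MIN(b)→f](S) → 4
  (R ⋈[h=f] γ[u; MIN(b)→f](S)) → 2
  π[f,v]((R ⋈[h=f] γ[u; MIN(b)→f](S))) → 2
  π[f](π[f,v]((R ⋈[h=f] γ[u; MIN(b)→f](S)))) → 2
  ρ[d/f](π[f](π[f,v]((R ⋈[h=f] γ[u; MIN(b)→f](S))))) → 2
  σ[d<3](ρ[d/f](π[f](π[f,v]((R ⋈[h=f] γ[u; MIN(b)→f](S)))))) → 0

E1 result:
d
4
8
E2 result:
d
(0 rows)
Witness: (8,) appears 1× in E1 but 0× in E2.

no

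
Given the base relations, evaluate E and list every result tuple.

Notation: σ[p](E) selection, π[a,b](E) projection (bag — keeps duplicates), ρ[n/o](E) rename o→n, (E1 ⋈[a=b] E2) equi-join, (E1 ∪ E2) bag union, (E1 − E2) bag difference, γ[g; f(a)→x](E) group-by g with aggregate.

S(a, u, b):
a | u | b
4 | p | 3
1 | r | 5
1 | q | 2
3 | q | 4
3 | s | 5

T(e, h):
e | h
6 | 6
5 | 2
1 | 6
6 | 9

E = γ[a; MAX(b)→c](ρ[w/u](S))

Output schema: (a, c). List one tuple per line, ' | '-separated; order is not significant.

Row counts bottom-up:
  S → 5
  ρ[w/u](S) → 5
  γ[a; MAX(b)→c](ρ[w/u](S)) → 3

== RESULT ==
a | c
1 | 5
3 | 5
4 | 3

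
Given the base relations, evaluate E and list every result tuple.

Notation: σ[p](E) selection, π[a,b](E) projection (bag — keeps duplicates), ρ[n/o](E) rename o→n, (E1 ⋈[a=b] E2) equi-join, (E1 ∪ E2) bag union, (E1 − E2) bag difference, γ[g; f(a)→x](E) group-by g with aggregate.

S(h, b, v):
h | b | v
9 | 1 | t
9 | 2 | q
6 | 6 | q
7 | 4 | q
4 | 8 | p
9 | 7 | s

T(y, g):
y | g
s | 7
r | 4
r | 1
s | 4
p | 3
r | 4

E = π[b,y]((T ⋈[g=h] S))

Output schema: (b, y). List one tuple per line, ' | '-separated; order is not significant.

Row counts bottom-up:
  T → 6
  S → 6
  (T ⋈[g=h] S) → 4
  π[b,y]((T ⋈[g=h] S)) → 4

== RESULT ==
b | y
4 | s
8 | r
8 | r
8 | s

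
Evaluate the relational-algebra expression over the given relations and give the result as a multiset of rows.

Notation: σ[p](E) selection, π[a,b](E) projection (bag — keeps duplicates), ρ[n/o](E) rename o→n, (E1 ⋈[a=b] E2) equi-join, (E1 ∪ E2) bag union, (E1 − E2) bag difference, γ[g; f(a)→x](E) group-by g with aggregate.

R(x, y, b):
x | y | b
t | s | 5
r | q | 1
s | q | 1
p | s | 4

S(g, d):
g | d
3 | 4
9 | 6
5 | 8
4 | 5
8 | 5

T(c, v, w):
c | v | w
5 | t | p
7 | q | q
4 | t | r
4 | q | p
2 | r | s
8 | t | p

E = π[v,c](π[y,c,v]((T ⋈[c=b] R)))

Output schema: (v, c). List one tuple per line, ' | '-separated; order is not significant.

Per-node cardinality:
  T → 6
  R → 4
  (T ⋈[c=b] R) → 3
  π[y,c,v]((T ⋈[c=b] R)) → 3
  π[v,c](π[y,c,v]((T ⋈[c=b] R))) → 3

== RESULT ==
v | c
q | 4
t | 4
t | 5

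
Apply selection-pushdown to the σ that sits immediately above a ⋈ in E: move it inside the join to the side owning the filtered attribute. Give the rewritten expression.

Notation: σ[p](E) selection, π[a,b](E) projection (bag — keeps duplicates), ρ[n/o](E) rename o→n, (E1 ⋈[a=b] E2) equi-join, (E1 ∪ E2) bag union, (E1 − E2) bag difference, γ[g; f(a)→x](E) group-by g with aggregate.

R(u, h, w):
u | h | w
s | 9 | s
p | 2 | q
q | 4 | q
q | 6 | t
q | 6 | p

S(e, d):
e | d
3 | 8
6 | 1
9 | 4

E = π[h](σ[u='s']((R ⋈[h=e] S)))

σ filters on u, owned by the left side.
E' = π[h]((σ[u='s'](R) ⋈[h=e] S))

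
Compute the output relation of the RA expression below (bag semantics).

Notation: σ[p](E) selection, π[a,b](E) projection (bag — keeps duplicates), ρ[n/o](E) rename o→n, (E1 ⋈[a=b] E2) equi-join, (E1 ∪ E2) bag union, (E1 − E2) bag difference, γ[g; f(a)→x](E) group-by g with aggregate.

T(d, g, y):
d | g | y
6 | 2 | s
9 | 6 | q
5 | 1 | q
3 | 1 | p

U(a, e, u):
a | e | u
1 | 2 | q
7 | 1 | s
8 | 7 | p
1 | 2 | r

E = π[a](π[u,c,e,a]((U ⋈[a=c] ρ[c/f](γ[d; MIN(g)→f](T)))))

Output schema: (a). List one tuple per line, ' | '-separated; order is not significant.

Per-node cardinality:
  U → 4
  T → 4
  γ[d; MIN(g)→f](T) → 4
  ρ[c/f](γ[d; MIN(g)→f](T)) → 4
  (U ⋈[a=c] ρ[c/f](γ[d; MIN(g)→f](T))) → 4
  π[u,c,e,a]((U ⋈[a=c] ρ[c/f](γ[d; MIN(g)→f](T)))) → 4
  π[a](π[u,c,e,a]((U ⋈[a=c] ρ[c/f](γ[d; MIN(g)→f](T))))) → 4

== RESULT ==
a
1
1
1
1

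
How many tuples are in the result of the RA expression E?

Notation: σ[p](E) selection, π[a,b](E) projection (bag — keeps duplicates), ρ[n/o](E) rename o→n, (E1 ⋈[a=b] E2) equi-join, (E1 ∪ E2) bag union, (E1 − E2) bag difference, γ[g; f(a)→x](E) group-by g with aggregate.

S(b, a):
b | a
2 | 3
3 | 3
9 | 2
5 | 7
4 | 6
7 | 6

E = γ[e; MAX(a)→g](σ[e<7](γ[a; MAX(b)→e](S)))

Subexpression sizes:
  S → 6
  γ[a; MAX(b)→e](S) → 4
  σ[e<7](γ[a; MAX(b)→e](S)) → 2
  γ[e; MAX(a)→g](σ[e<7](γ[a; MAX(b)→e](S))) → 2

|E| = 2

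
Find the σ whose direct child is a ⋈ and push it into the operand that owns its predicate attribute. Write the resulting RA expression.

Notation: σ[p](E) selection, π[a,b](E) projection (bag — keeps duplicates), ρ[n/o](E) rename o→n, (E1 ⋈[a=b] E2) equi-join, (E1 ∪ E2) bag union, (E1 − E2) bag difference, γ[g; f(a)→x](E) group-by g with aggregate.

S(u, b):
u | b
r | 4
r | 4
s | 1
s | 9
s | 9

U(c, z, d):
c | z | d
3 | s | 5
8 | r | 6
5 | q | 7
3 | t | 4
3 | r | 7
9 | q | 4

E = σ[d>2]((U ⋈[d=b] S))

σ filters on d, owned by the left side.
E' = (σ[d>2](U) ⋈[d=b] S)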